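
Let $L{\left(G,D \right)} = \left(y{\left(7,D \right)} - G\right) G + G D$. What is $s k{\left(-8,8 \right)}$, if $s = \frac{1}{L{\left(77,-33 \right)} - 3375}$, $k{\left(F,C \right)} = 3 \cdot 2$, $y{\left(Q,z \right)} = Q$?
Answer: $- \frac{3}{5653} \approx -0.00053069$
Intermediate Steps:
$k{\left(F,C \right)} = 6$
$L{\left(G,D \right)} = D G + G \left(7 - G\right)$ ($L{\left(G,D \right)} = \left(7 - G\right) G + G D = G \left(7 - G\right) + D G = D G + G \left(7 - G\right)$)
$s = - \frac{1}{11306}$ ($s = \frac{1}{77 \left(7 - 33 - 77\right) - 3375} = \frac{1}{77 \left(-103\right) - 3375} = \frac{1}{-7931 - 3375} = \frac{1}{-11306} = - \frac{1}{11306} \approx -8.8449 \cdot 10^{-5}$)
$s k{\left(-8,8 \right)} = \left(- \frac{1}{11306}\right) 6 = - \frac{3}{5653}$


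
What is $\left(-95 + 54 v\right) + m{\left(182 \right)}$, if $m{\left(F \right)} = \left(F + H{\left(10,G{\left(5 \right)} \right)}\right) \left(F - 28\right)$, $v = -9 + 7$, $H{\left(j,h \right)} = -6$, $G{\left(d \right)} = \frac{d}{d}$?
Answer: $26901$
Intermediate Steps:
$G{\left(d \right)} = 1$
$v = -2$
$m{\left(F \right)} = \left(-28 + F\right) \left(-6 + F\right)$ ($m{\left(F \right)} = \left(F - 6\right) \left(F - 28\right) = \left(-6 + F\right) \left(-28 + F\right) = \left(-28 + F\right) \left(-6 + F\right)$)
$\left(-95 + 54 v\right) + m{\left(182 \right)} = \left(-95 + 54 \left(-2\right)\right) + \left(168 + 182^{2} - 6188\right) = \left(-95 - 108\right) + \left(168 + 33124 - 6188\right) = -203 + 27104 = 26901$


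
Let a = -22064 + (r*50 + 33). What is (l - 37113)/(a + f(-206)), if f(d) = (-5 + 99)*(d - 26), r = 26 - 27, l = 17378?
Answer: 19735/43889 ≈ 0.44966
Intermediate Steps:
r = -1
f(d) = -2444 + 94*d (f(d) = 94*(-26 + d) = -2444 + 94*d)
a = -22081 (a = -22064 + (-1*50 + 33) = -22064 + (-50 + 33) = -22064 - 17 = -22081)
(l - 37113)/(a + f(-206)) = (17378 - 37113)/(-22081 + (-2444 + 94*(-206))) = -19735/(-22081 + (-2444 - 19364)) = -19735/(-22081 - 21808) = -19735/(-43889) = -19735*(-1/43889) = 19735/43889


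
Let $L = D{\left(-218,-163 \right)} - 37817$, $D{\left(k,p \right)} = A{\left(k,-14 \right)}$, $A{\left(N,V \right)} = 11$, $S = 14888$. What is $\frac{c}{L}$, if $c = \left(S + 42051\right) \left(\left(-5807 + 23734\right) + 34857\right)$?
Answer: $- \frac{1502734088}{18903} \approx -79497.0$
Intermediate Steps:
$D{\left(k,p \right)} = 11$
$L = -37806$ ($L = 11 - 37817 = -37806$)
$c = 3005468176$ ($c = \left(14888 + 42051\right) \left(\left(-5807 + 23734\right) + 34857\right) = 56939 \left(17927 + 34857\right) = 56939 \cdot 52784 = 3005468176$)
$\frac{c}{L} = \frac{3005468176}{-37806} = 3005468176 \left(- \frac{1}{37806}\right) = - \frac{1502734088}{18903}$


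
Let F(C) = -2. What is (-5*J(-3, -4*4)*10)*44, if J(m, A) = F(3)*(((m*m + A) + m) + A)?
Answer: -114400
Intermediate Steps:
J(m, A) = -4*A - 2*m - 2*m² (J(m, A) = -2*(((m*m + A) + m) + A) = -2*(((m² + A) + m) + A) = -2*(((A + m²) + m) + A) = -2*((A + m + m²) + A) = -2*(m + m² + 2*A) = -4*A - 2*m - 2*m²)
(-5*J(-3, -4*4)*10)*44 = (-5*(-(-16)*4 - 2*(-3) - 2*(-3)²)*10)*44 = (-5*(-4*(-16) + 6 - 2*9)*10)*44 = (-5*(64 + 6 - 18)*10)*44 = (-5*52*10)*44 = -260*10*44 = -2600*44 = -114400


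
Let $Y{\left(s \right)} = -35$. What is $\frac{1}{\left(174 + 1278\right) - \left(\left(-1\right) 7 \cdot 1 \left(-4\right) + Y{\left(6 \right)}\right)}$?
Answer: $\frac{1}{1459} \approx 0.0006854$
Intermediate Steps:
$\frac{1}{\left(174 + 1278\right) - \left(\left(-1\right) 7 \cdot 1 \left(-4\right) + Y{\left(6 \right)}\right)} = \frac{1}{\left(174 + 1278\right) + \left(7 \cdot 1 \left(-4\right) - -35\right)} = \frac{1}{1452 + \left(7 \left(-4\right) + 35\right)} = \frac{1}{1452 + \left(-28 + 35\right)} = \frac{1}{1452 + 7} = \frac{1}{1459}$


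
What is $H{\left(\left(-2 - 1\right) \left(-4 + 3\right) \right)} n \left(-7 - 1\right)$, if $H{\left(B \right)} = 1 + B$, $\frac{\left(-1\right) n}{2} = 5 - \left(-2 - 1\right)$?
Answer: $512$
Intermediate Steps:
$n = -16$ ($n = - 2 \left(5 - \left(-2 - 1\right)\right) = - 2 \left(5 - -3\right) = - 2 \left(5 + 3\right) = \left(-2\right) 8 = -16$)
$H{\left(\left(-2 - 1\right) \left(-4 + 3\right) \right)} n \left(-7 - 1\right) = \left(1 + \left(-2 - 1\right) \left(-4 + 3\right)\right) \left(- 16 \left(-7 - 1\right)\right) = \left(1 - -3\right) \left(\left(-16\right) \left(-8\right)\right) = \left(1 + 3\right) 128 = 4 \cdot 128 = 512$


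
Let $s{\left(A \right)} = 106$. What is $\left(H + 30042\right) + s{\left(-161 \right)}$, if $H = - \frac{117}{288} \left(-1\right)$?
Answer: $\frac{964749}{32} \approx 30148.0$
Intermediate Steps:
$H = \frac{13}{32}$ ($H = \left(-117\right) \frac{1}{288} \left(-1\right) = \left(- \frac{13}{32}\right) \left(-1\right) = \frac{13}{32} \approx 0.40625$)
$\left(H + 30042\right) + s{\left(-161 \right)} = \left(\frac{13}{32} + 30042\right) + 106 = \frac{961357}{32} + 106 = \frac{964749}{32}$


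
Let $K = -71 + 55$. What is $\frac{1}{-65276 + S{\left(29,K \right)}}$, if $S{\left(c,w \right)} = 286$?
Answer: $- \frac{1}{64990} \approx -1.5387 \cdot 10^{-5}$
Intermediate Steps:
$K = -16$
$\frac{1}{-65276 + S{\left(29,K \right)}} = \frac{1}{-65276 + 286} = \frac{1}{-64990} = - \frac{1}{64990}$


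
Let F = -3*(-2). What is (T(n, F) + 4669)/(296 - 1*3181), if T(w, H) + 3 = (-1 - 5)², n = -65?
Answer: -4702/2885 ≈ -1.6298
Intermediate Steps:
F = 6
T(w, H) = 33 (T(w, H) = -3 + (-1 - 5)² = -3 + (-6)² = -3 + 36 = 33)
(T(n, F) + 4669)/(296 - 1*3181) = (33 + 4669)/(296 - 1*3181) = 4702/(296 - 3181) = 4702/(-2885) = 4702*(-1/2885) = -4702/2885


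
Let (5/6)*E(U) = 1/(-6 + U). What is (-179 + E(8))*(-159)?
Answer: 141828/5 ≈ 28366.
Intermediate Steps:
E(U) = 6/(5*(-6 + U))
(-179 + E(8))*(-159) = (-179 + 6/(5*(-6 + 8)))*(-159) = (-179 + (6/5)/2)*(-159) = (-179 + (6/5)*(1/2))*(-159) = (-179 + 3/5)*(-159) = -892/5*(-159) = 141828/5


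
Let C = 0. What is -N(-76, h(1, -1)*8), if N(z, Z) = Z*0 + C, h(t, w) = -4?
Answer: 0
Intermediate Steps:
N(z, Z) = 0 (N(z, Z) = Z*0 + 0 = 0 + 0 = 0)
-N(-76, h(1, -1)*8) = -1*0 = 0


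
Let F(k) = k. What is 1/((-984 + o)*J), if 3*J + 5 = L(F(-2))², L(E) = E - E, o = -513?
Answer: 1/2495 ≈ 0.00040080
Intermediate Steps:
L(E) = 0
J = -5/3 (J = -5/3 + (⅓)*0² = -5/3 + (⅓)*0 = -5/3 + 0 = -5/3 ≈ -1.6667)
1/((-984 + o)*J) = 1/((-984 - 513)*(-5/3)) = -⅗/(-1497) = -1/1497*(-⅗) = 1/2495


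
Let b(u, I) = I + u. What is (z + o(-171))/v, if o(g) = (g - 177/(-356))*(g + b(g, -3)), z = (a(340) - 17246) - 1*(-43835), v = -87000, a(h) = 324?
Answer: -10174061/10324000 ≈ -0.98548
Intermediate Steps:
z = 26913 (z = (324 - 17246) - 1*(-43835) = -16922 + 43835 = 26913)
o(g) = (-3 + 2*g)*(177/356 + g) (o(g) = (g - 177/(-356))*(g + (-3 + g)) = (g - 177*(-1/356))*(-3 + 2*g) = (g + 177/356)*(-3 + 2*g) = (177/356 + g)*(-3 + 2*g) = (-3 + 2*g)*(177/356 + g))
(z + o(-171))/v = (26913 + (-531/356 + 2*(-171)² - 357/178*(-171)))/(-87000) = (26913 + (-531/356 + 2*29241 + 61047/178))*(-1/87000) = (26913 + (-531/356 + 58482 + 61047/178))*(-1/87000) = (26913 + 20941155/356)*(-1/87000) = (30522183/356)*(-1/87000) = -10174061/10324000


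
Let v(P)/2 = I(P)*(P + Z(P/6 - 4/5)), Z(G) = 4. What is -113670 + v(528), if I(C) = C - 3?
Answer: 444930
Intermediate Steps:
I(C) = -3 + C
v(P) = 2*(-3 + P)*(4 + P) (v(P) = 2*((-3 + P)*(P + 4)) = 2*((-3 + P)*(4 + P)) = 2*(-3 + P)*(4 + P))
-113670 + v(528) = -113670 + 2*(-3 + 528)*(4 + 528) = -113670 + 2*525*532 = -113670 + 558600 = 444930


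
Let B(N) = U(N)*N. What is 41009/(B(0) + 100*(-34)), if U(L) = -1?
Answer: -41009/3400 ≈ -12.061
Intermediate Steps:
B(N) = -N
41009/(B(0) + 100*(-34)) = 41009/(-1*0 + 100*(-34)) = 41009/(0 - 3400) = 41009/(-3400) = 41009*(-1/3400) = -41009/3400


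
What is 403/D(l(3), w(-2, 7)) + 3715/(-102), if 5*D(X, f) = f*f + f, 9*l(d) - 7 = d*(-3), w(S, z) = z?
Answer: -1255/2856 ≈ -0.43943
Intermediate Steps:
l(d) = 7/9 - d/3 (l(d) = 7/9 + (d*(-3))/9 = 7/9 + (-3*d)/9 = 7/9 - d/3)
D(X, f) = f/5 + f²/5 (D(X, f) = (f*f + f)/5 = (f² + f)/5 = (f + f²)/5 = f/5 + f²/5)
403/D(l(3), w(-2, 7)) + 3715/(-102) = 403/(((⅕)*7*(1 + 7))) + 3715/(-102) = 403/(((⅕)*7*8)) + 3715*(-1/102) = 403/(56/5) - 3715/102 = 403*(5/56) - 3715/102 = 2015/56 - 3715/102 = -1255/2856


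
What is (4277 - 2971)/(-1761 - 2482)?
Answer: -1306/4243 ≈ -0.30780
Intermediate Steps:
(4277 - 2971)/(-1761 - 2482) = 1306/(-4243) = 1306*(-1/4243) = -1306/4243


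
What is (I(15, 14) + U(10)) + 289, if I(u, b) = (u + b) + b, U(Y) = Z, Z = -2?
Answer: 330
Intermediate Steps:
U(Y) = -2
I(u, b) = u + 2*b (I(u, b) = (b + u) + b = u + 2*b)
(I(15, 14) + U(10)) + 289 = ((15 + 2*14) - 2) + 289 = ((15 + 28) - 2) + 289 = (43 - 2) + 289 = 41 + 289 = 330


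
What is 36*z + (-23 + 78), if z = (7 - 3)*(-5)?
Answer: -665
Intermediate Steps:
z = -20 (z = 4*(-5) = -20)
36*z + (-23 + 78) = 36*(-20) + (-23 + 78) = -720 + 55 = -665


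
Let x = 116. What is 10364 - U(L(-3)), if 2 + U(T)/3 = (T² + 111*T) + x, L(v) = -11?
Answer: 13322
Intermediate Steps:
U(T) = 342 + 3*T² + 333*T (U(T) = -6 + 3*((T² + 111*T) + 116) = -6 + 3*(116 + T² + 111*T) = -6 + (348 + 3*T² + 333*T) = 342 + 3*T² + 333*T)
10364 - U(L(-3)) = 10364 - (342 + 3*(-11)² + 333*(-11)) = 10364 - (342 + 3*121 - 3663) = 10364 - (342 + 363 - 3663) = 10364 - 1*(-2958) = 10364 + 2958 = 13322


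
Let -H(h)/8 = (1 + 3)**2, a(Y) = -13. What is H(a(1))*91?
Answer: -11648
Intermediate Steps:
H(h) = -128 (H(h) = -8*(1 + 3)**2 = -8*4**2 = -8*16 = -128)
H(a(1))*91 = -128*91 = -11648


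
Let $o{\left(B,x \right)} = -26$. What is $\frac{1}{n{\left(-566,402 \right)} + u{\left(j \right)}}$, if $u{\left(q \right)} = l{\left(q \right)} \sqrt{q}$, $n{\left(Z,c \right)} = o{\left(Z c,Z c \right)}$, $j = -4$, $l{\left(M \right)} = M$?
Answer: $- \frac{13}{370} + \frac{2 i}{185} \approx -0.035135 + 0.010811 i$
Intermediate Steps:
$n{\left(Z,c \right)} = -26$
$u{\left(q \right)} = q^{\frac{3}{2}}$ ($u{\left(q \right)} = q \sqrt{q} = q^{\frac{3}{2}}$)
$\frac{1}{n{\left(-566,402 \right)} + u{\left(j \right)}} = \frac{1}{-26 + \left(-4\right)^{\frac{3}{2}}} = \frac{1}{-26 - 8 i} = \frac{-26 + 8 i}{740}$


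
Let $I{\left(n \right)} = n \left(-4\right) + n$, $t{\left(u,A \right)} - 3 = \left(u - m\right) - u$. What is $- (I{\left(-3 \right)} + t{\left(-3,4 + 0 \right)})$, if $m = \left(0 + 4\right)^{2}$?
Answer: $4$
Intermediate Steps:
$m = 16$ ($m = 4^{2} = 16$)
$t{\left(u,A \right)} = -13$ ($t{\left(u,A \right)} = 3 + \left(\left(u - 16\right) - u\right) = 3 + \left(\left(-16 + u\right) - u\right) = 3 - 16 = -13$)
$I{\left(n \right)} = - 3 n$ ($I{\left(n \right)} = - 4 n + n = - 3 n$)
$- (I{\left(-3 \right)} + t{\left(-3,4 + 0 \right)}) = - (\left(-3\right) \left(-3\right) - 13) = - (9 - 13) = \left(-1\right) \left(-4\right) = 4$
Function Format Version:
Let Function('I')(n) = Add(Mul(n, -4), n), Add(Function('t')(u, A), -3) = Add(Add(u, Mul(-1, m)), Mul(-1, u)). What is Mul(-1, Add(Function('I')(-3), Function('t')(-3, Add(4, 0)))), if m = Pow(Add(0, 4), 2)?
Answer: 4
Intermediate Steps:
m = 16 (m = Pow(4, 2) = 16)
Function('t')(u, A) = -13 (Function('t')(u, A) = Add(3, Add(Add(u, Mul(-1, 16)), Mul(-1, u))) = Add(3, Add(Add(u, -16), Mul(-1, u))) = Add(3, Add(Add(-16, u), Mul(-1, u))) = Add(3, -16) = -13)
Function('I')(n) = Mul(-3, n) (Function('I')(n) = Add(Mul(-4, n), n) = Mul(-3, n))
Mul(-1, Add(Function('I')(-3), Function('t')(-3, Add(4, 0)))) = Mul(-1, Add(Mul(-3, -3), -13)) = Mul(-1, Add(9, -13)) = Mul(-1, -4) = 4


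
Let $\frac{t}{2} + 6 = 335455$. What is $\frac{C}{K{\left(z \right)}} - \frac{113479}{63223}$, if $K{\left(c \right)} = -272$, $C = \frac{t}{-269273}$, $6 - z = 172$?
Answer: $- \frac{14306300665}{8011410296} \approx -1.7857$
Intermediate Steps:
$t = 670898$ ($t = -12 + 2 \cdot 335455 = -12 + 670910 = 670898$)
$z = -166$ ($z = 6 - 172 = -166$)
$C = - \frac{670898}{269273}$ ($C = \frac{670898}{-269273} = 670898 \left(- \frac{1}{269273}\right) = - \frac{670898}{269273} \approx -2.4915$)
$\frac{C}{K{\left(z \right)}} - \frac{113479}{63223} = - \frac{670898}{269273 \left(-272\right)} - \frac{113479}{63223} = \left(- \frac{670898}{269273}\right) \left(- \frac{1}{272}\right) - \frac{113479}{63223} = \frac{335449}{36621128} - \frac{113479}{63223} = - \frac{14306300665}{8011410296}$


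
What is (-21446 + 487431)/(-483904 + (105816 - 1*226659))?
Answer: -35845/46519 ≈ -0.77055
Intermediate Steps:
(-21446 + 487431)/(-483904 + (105816 - 1*226659)) = 465985/(-483904 + (105816 - 226659)) = 465985/(-483904 - 120843) = 465985/(-604747) = 465985*(-1/604747) = -35845/46519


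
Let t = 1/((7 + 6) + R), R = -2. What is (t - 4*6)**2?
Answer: 69169/121 ≈ 571.64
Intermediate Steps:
t = 1/11 (t = 1/((7 + 6) - 2) = 1/(13 - 2) = 1/11 ≈ 0.090909)
(t - 4*6)**2 = (1/11 - 4*6)**2 = (1/11 - 24)**2 = (-263/11)**2 = 69169/121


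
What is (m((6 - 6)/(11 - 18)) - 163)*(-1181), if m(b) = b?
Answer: 192503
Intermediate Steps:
(m((6 - 6)/(11 - 18)) - 163)*(-1181) = ((6 - 6)/(11 - 18) - 163)*(-1181) = (0/(-7) - 163)*(-1181) = (0*(-⅐) - 163)*(-1181) = (0 - 163)*(-1181) = -163*(-1181) = 192503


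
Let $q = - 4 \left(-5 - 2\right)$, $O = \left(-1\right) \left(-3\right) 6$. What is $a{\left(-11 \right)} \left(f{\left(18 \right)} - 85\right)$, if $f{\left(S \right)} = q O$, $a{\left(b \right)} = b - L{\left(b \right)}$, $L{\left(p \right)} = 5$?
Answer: $-6704$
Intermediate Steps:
$O = 18$ ($O = 3 \cdot 6 = 18$)
$q = 28$ ($q = \left(-4\right) \left(-7\right) = 28$)
$a{\left(b \right)} = -5 + b$ ($a{\left(b \right)} = b - 5 = -5 + b$)
$f{\left(S \right)} = 504$ ($f{\left(S \right)} = 28 \cdot 18 = 504$)
$a{\left(-11 \right)} \left(f{\left(18 \right)} - 85\right) = \left(-5 - 11\right) \left(504 - 85\right) = \left(-16\right) 419 = -6704$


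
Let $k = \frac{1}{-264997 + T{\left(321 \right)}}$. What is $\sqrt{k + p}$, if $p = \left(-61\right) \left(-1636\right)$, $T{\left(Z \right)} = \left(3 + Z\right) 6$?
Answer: $\frac{\sqrt{6905571916951911}}{263053} \approx 315.91$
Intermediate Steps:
$T{\left(Z \right)} = 18 + 6 Z$
$p = 99796$
$k = - \frac{1}{263053}$ ($k = \frac{1}{-264997 + \left(18 + 6 \cdot 321\right)} = \frac{1}{-264997 + \left(18 + 1926\right)} = \frac{1}{-264997 + 1944} = \frac{1}{-263053} = - \frac{1}{263053} \approx -3.8015 \cdot 10^{-6}$)
$\sqrt{k + p} = \sqrt{- \frac{1}{263053} + 99796} = \sqrt{\frac{26251637187}{263053}} = \frac{\sqrt{6905571916951911}}{263053}$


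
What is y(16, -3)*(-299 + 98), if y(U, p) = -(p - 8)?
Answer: -2211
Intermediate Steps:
y(U, p) = 8 - p (y(U, p) = -(-8 + p) = 8 - p)
y(16, -3)*(-299 + 98) = (8 - 1*(-3))*(-299 + 98) = (8 + 3)*(-201) = 11*(-201) = -2211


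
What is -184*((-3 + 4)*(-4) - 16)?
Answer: 3680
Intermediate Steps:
-184*((-3 + 4)*(-4) - 16) = -184*(1*(-4) - 16) = -184*(-4 - 16) = -184*(-20) = 3680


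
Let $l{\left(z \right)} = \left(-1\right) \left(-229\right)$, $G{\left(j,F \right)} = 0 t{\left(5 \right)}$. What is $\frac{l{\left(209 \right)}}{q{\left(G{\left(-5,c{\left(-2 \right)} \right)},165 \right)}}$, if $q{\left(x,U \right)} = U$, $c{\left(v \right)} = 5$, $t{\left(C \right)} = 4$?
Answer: $\frac{229}{165} \approx 1.3879$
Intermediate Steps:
$G{\left(j,F \right)} = 0$ ($G{\left(j,F \right)} = 0 \cdot 4 = 0$)
$l{\left(z \right)} = 229$
$\frac{l{\left(209 \right)}}{q{\left(G{\left(-5,c{\left(-2 \right)} \right)},165 \right)}} = \frac{229}{165}$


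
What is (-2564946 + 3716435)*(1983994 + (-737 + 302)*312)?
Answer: 2128267179986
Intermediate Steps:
(-2564946 + 3716435)*(1983994 + (-737 + 302)*312) = 1151489*(1983994 - 435*312) = 1151489*(1983994 - 135720) = 1151489*1848274 = 2128267179986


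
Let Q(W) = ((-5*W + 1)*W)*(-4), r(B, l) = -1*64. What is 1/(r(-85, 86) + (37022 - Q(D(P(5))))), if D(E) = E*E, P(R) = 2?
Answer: 1/36654 ≈ 2.7282e-5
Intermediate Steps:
r(B, l) = -64
D(E) = E**2
Q(W) = -4*W*(1 - 5*W) (Q(W) = ((1 - 5*W)*W)*(-4) = (W*(1 - 5*W))*(-4) = -4*W*(1 - 5*W))
1/(r(-85, 86) + (37022 - Q(D(P(5))))) = 1/(-64 + (37022 - 4*2**2*(-1 + 5*2**2))) = 1/(-64 + (37022 - 4*4*(-1 + 5*4))) = 1/(-64 + (37022 - 4*4*(-1 + 20))) = 1/(-64 + (37022 - 4*4*19)) = 1/(-64 + (37022 - 1*304)) = 1/(-64 + (37022 - 304)) = 1/(-64 + 36718) = 1/36654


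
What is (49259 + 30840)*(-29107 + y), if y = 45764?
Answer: 1334209043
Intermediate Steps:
(49259 + 30840)*(-29107 + y) = (49259 + 30840)*(-29107 + 45764) = 80099*16657 = 1334209043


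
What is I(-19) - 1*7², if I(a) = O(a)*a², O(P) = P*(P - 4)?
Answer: 157708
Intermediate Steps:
O(P) = P*(-4 + P)
I(a) = a³*(-4 + a) (I(a) = (a*(-4 + a))*a² = a³*(-4 + a))
I(-19) - 1*7² = (-19)³*(-4 - 19) - 1*7² = -6859*(-23) - 1*49 = 157757 - 49 = 157708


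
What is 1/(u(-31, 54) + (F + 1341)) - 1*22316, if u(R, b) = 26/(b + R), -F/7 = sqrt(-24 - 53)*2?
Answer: -21442971237977/960878829 + 7406*I*sqrt(77)/960878829 ≈ -22316.0 + 6.7633e-5*I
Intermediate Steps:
F = -14*I*sqrt(77) (F = -7*sqrt(-24 - 53)*2 = -7*sqrt(-77)*2 = -7*I*sqrt(77)*2 = -14*I*sqrt(77) ≈ -122.85*I)
u(R, b) = 26/(R + b)
1/(u(-31, 54) + (F + 1341)) - 1*22316 = 1/(26/(-31 + 54) + (-14*I*sqrt(77) + 1341)) - 1*22316 = 1/(26/23 + (1341 - 14*I*sqrt(77))) - 22316 = 1/(30869/23 - 14*I*sqrt(77)) - 22316 = -22316 + 1/(30869/23 - 14*I*sqrt(77))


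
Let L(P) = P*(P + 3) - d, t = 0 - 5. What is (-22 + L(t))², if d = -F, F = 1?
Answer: 121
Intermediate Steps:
d = -1 (d = -1*1 = -1)
t = -5
L(P) = 1 + P*(3 + P) (L(P) = P*(P + 3) - 1*(-1) = P*(3 + P) + 1 = 1 + P*(3 + P))
(-22 + L(t))² = (-22 + (1 + (-5)² + 3*(-5)))² = (-22 + (1 + 25 - 15))² = (-22 + 11)² = (-11)² = 121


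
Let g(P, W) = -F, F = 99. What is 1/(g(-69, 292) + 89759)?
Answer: 1/89660 ≈ 1.1153e-5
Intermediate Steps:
g(P, W) = -99 (g(P, W) = -1*99 = -99)
1/(g(-69, 292) + 89759) = 1/(-99 + 89759) = 1/89660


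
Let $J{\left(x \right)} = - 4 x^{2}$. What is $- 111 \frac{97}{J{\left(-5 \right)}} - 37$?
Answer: $\frac{7067}{100} \approx 70.67$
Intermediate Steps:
$- 111 \frac{97}{J{\left(-5 \right)}} - 37 = - 111 \frac{97}{\left(-4\right) \left(-5\right)^{2}} - 37 = - 111 \frac{97}{\left(-4\right) 25} - 37 = - 111 \frac{97}{-100} - 37 = - 111 \cdot 97 \left(- \frac{1}{100}\right) - 37 = \left(-111\right) \left(- \frac{97}{100}\right) - 37 = \frac{10767}{100} - 37 = \frac{7067}{100}$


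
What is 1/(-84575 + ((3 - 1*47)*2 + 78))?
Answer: -1/84585 ≈ -1.1822e-5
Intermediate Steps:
1/(-84575 + ((3 - 1*47)*2 + 78)) = 1/(-84575 + ((3 - 47)*2 + 78)) = 1/(-84575 + (-44*2 + 78)) = 1/(-84575 + (-88 + 78)) = 1/(-84575 - 10) = 1/(-84585) = -1/84585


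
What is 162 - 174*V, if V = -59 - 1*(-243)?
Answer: -31854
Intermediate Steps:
V = 184 (V = -59 + 243 = 184)
162 - 174*V = 162 - 174*184 = 162 - 32016 = -31854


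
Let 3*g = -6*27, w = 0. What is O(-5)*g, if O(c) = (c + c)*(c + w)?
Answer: -2700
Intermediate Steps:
O(c) = 2*c² (O(c) = (c + c)*(c + 0) = (2*c)*c = 2*c²)
g = -54 (g = (-6*27)/3 = (⅓)*(-162) = -54)
O(-5)*g = (2*(-5)²)*(-54) = (2*25)*(-54) = 50*(-54) = -2700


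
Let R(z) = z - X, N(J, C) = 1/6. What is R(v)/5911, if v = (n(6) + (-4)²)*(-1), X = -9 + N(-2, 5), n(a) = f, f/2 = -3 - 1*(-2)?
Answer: -31/35466 ≈ -0.00087408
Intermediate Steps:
N(J, C) = ⅙
f = -2 (f = 2*(-3 - 1*(-2)) = 2*(-3 + 2) = 2*(-1) = -2)
n(a) = -2
X = -53/6 (X = -9 + ⅙ = -53/6 ≈ -8.8333)
v = -14 (v = (-2 + (-4)²)*(-1) = (-2 + 16)*(-1) = 14*(-1) = -14)
R(z) = 53/6 + z (R(z) = z - 1*(-53/6) = z + 53/6 = 53/6 + z)
R(v)/5911 = (53/6 - 14)/5911 = -31/6*1/5911 = -31/35466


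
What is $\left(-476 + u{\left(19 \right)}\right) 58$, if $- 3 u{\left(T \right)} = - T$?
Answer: $- \frac{81722}{3} \approx -27241.0$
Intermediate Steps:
$u{\left(T \right)} = \frac{T}{3}$ ($u{\left(T \right)} = - \frac{\left(-1\right) T}{3} = \frac{T}{3}$)
$\left(-476 + u{\left(19 \right)}\right) 58 = \left(-476 + \frac{1}{3} \cdot 19\right) 58 = \left(-476 + \frac{19}{3}\right) 58 = \left(- \frac{1409}{3}\right) 58 = - \frac{81722}{3}$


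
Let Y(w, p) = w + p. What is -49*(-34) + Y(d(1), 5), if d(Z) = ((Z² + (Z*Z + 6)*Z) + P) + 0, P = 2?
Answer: 1681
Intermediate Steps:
d(Z) = 2 + Z² + Z*(6 + Z²) (d(Z) = ((Z² + (Z*Z + 6)*Z) + 2) + 0 = ((Z² + (Z² + 6)*Z) + 2) + 0 = ((Z² + (6 + Z²)*Z) + 2) + 0 = ((Z² + Z*(6 + Z²)) + 2) + 0 = (2 + Z² + Z*(6 + Z²)) + 0 = 2 + Z² + Z*(6 + Z²))
Y(w, p) = p + w
-49*(-34) + Y(d(1), 5) = -49*(-34) + (5 + (2 + 1² + 1³ + 6*1)) = 1666 + (5 + (2 + 1 + 1 + 6)) = 1666 + (5 + 10) = 1666 + 15 = 1681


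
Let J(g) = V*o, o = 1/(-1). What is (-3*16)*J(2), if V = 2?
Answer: 96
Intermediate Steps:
o = -1 (o = 1*(-1) = -1)
J(g) = -2 (J(g) = 2*(-1) = -2)
(-3*16)*J(2) = -3*16*(-2) = -48*(-2) = 96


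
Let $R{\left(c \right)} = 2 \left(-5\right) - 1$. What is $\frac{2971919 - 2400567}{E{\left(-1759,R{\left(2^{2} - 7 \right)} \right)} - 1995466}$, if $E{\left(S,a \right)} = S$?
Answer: $- \frac{571352}{1997225} \approx -0.28607$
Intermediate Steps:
$R{\left(c \right)} = -11$ ($R{\left(c \right)} = -10 - 1 = -11$)
$\frac{2971919 - 2400567}{E{\left(-1759,R{\left(2^{2} - 7 \right)} \right)} - 1995466} = \frac{2971919 - 2400567}{-1759 - 1995466} = \frac{571352}{-1997225} = 571352 \left(- \frac{1}{1997225}\right) = - \frac{571352}{1997225}$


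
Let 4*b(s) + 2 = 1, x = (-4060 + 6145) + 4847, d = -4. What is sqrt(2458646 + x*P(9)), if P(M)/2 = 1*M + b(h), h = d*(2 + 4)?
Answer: 2*sqrt(644989) ≈ 1606.2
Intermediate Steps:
x = 6932 (x = 2085 + 4847 = 6932)
h = -24 (h = -4*(2 + 4) = -4*6 = -24)
b(s) = -1/4 (b(s) = -1/2 + (1/4)*1 = -1/2 + 1/4 = -1/4)
P(M) = -1/2 + 2*M (P(M) = 2*(1*M - 1/4) = 2*(M - 1/4) = 2*(-1/4 + M) = -1/2 + 2*M)
sqrt(2458646 + x*P(9)) = sqrt(2458646 + 6932*(-1/2 + 2*9)) = sqrt(2458646 + 6932*(-1/2 + 18)) = sqrt(2458646 + 6932*(35/2)) = sqrt(2458646 + 121310) = sqrt(2579956) = 2*sqrt(644989)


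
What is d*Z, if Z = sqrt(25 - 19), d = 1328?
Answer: 1328*sqrt(6) ≈ 3252.9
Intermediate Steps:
Z = sqrt(6) ≈ 2.4495
d*Z = 1328*sqrt(6)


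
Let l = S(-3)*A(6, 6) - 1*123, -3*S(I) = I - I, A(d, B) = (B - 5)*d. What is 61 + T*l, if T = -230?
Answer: 28351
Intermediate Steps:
A(d, B) = d*(-5 + B) (A(d, B) = (-5 + B)*d = d*(-5 + B))
S(I) = 0 (S(I) = -(I - I)/3 = -1/3*0 = 0)
l = -123 (l = 0*(6*(-5 + 6)) - 1*123 = 0*(6*1) - 123 = 0*6 - 123 = 0 - 123 = -123)
61 + T*l = 61 - 230*(-123) = 61 + 28290 = 28351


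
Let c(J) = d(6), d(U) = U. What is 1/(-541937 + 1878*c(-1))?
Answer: -1/530669 ≈ -1.8844e-6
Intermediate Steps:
c(J) = 6
1/(-541937 + 1878*c(-1)) = 1/(-541937 + 1878*6) = 1/(-541937 + 11268) = 1/(-530669) = -1/530669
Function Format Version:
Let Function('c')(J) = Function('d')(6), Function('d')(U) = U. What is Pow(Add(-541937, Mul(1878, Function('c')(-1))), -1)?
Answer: Rational(-1, 530669) ≈ -1.8844e-6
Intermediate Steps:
Function('c')(J) = 6
Pow(Add(-541937, Mul(1878, Function('c')(-1))), -1) = Pow(Add(-541937, Mul(1878, 6)), -1) = Pow(Add(-541937, 11268), -1) = Pow(-530669, -1) = Rational(-1, 530669)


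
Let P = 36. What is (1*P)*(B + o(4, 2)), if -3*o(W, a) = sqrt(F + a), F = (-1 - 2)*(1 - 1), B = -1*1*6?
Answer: -216 - 12*sqrt(2) ≈ -232.97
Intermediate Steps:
B = -6 (B = -1*6 = -6)
F = 0 (F = -3*0 = 0)
o(W, a) = -sqrt(a)/3 (o(W, a) = -sqrt(0 + a)/3 = -sqrt(a)/3)
(1*P)*(B + o(4, 2)) = (1*36)*(-6 - sqrt(2)/3) = 36*(-6 - sqrt(2)/3) = -216 - 12*sqrt(2)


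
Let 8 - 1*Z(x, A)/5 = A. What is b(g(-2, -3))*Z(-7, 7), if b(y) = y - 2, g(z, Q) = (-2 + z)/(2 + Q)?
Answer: 10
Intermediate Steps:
Z(x, A) = 40 - 5*A
g(z, Q) = (-2 + z)/(2 + Q)
b(y) = -2 + y
b(g(-2, -3))*Z(-7, 7) = (-2 + (-2 - 2)/(2 - 3))*(40 - 5*7) = (-2 - 4/(-1))*(40 - 35) = (-2 - 1*(-4))*5 = (-2 + 4)*5 = 2*5 = 10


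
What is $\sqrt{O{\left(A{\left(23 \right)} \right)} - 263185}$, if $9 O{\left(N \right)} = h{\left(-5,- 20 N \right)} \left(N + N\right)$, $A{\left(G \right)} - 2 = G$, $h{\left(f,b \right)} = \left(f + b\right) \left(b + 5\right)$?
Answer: $\sqrt{1125565} \approx 1060.9$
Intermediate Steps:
$h{\left(f,b \right)} = \left(5 + b\right) \left(b + f\right)$ ($h{\left(f,b \right)} = \left(b + f\right) \left(5 + b\right) = \left(5 + b\right) \left(b + f\right)$)
$A{\left(G \right)} = 2 + G$
$O{\left(N \right)} = \frac{2 N \left(-25 + 400 N^{2}\right)}{9}$ ($O{\left(N \right)} = \frac{\left(\left(- 20 N\right)^{2} + 5 \left(- 20 N\right) + 5 \left(-5\right) + - 20 N \left(-5\right)\right) \left(N + N\right)}{9} = \frac{\left(400 N^{2} - 100 N - 25 + 100 N\right) 2 N}{9} = \frac{\left(-25 + 400 N^{2}\right) 2 N}{9} = \frac{2 N \left(-25 + 400 N^{2}\right)}{9}$)
$\sqrt{O{\left(A{\left(23 \right)} \right)} - 263185} = \sqrt{\frac{50 \left(2 + 23\right) \left(-1 + 16 \left(2 + 23\right)^{2}\right)}{9} - 263185} = \sqrt{\frac{50}{9} \cdot 25 \left(-1 + 16 \cdot 25^{2}\right) - 263185} = \sqrt{\frac{50}{9} \cdot 25 \left(-1 + 16 \cdot 625\right) - 263185} = \sqrt{\frac{50}{9} \cdot 25 \left(-1 + 10000\right) - 263185} = \sqrt{\frac{50}{9} \cdot 25 \cdot 9999 - 263185} = \sqrt{1388750 - 263185} = \sqrt{1125565}$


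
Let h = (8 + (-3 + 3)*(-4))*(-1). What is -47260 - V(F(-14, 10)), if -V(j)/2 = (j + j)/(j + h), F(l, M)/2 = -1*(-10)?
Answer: -141760/3 ≈ -47253.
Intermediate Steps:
F(l, M) = 20 (F(l, M) = 2*(-1*(-10)) = 2*10 = 20)
h = -8 (h = (8 + 0*(-4))*(-1) = (8 + 0)*(-1) = 8*(-1) = -8)
V(j) = -4*j/(-8 + j) (V(j) = -2*(j + j)/(j - 8) = -2*2*j/(-8 + j) = -4*j/(-8 + j))
-47260 - V(F(-14, 10)) = -47260 - (-4)*20/(-8 + 20) = -47260 - (-4)*20/12 = -47260 - 1*(-20/3) = -47260 + 20/3 = -141760/3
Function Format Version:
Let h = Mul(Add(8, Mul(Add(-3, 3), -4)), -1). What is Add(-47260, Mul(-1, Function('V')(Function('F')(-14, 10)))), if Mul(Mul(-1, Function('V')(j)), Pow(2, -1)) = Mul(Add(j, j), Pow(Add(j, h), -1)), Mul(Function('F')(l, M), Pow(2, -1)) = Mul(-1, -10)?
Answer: Rational(-141760, 3) ≈ -47253.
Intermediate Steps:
Function('F')(l, M) = 20 (Function('F')(l, M) = Mul(2, Mul(-1, -10)) = Mul(2, 10) = 20)
h = -8 (h = Mul(Add(8, Mul(0, -4)), -1) = Mul(Add(8, 0), -1) = Mul(8, -1) = -8)
Function('V')(j) = Mul(-4, j, Pow(Add(-8, j), -1)) (Function('V')(j) = Mul(-2, Mul(Add(j, j), Pow(Add(j, -8), -1))) = Mul(-2, Mul(Mul(2, j), Pow(Add(-8, j), -1))) = Mul(-2, Mul(2, j, Pow(Add(-8, j), -1))) = Mul(-4, j, Pow(Add(-8, j), -1)))
Add(-47260, Mul(-1, Function('V')(Function('F')(-14, 10)))) = Add(-47260, Mul(-1, Mul(-4, 20, Pow(Add(-8, 20), -1)))) = Add(-47260, Mul(-1, Mul(-4, 20, Pow(12, -1)))) = Add(-47260, Mul(-1, Mul(-4, 20, Rational(1, 12)))) = Add(-47260, Mul(-1, Rational(-20, 3))) = Add(-47260, Rational(20, 3)) = Rational(-141760, 3)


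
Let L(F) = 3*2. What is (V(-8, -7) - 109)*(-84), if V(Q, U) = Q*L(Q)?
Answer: 13188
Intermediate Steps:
L(F) = 6
V(Q, U) = 6*Q (V(Q, U) = Q*6 = 6*Q)
(V(-8, -7) - 109)*(-84) = (6*(-8) - 109)*(-84) = (-48 - 109)*(-84) = -157*(-84) = 13188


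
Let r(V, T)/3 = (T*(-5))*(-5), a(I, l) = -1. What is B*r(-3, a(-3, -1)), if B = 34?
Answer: -2550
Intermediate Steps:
r(V, T) = 75*T (r(V, T) = 3*((T*(-5))*(-5)) = 3*(-5*T*(-5)) = 3*(25*T) = 75*T)
B*r(-3, a(-3, -1)) = 34*(75*(-1)) = 34*(-75) = -2550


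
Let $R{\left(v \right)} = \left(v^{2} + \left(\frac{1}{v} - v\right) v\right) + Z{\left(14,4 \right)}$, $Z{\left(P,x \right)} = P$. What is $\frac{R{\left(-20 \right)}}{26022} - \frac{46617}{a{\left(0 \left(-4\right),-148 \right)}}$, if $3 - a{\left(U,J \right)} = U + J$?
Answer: $- \frac{404355103}{1309774} \approx -308.72$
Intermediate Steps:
$a{\left(U,J \right)} = 3 - J - U$ ($a{\left(U,J \right)} = 3 - \left(U + J\right) = 3 - \left(J + U\right) = 3 - J - U$)
$R{\left(v \right)} = 14 + v^{2} + v \left(\frac{1}{v} - v\right)$ ($R{\left(v \right)} = \left(v^{2} + \left(\frac{1}{v} - v\right) v\right) + 14 = \left(v^{2} + v \left(\frac{1}{v} - v\right)\right) + 14 = 14 + v^{2} + v \left(\frac{1}{v} - v\right)$)
$\frac{R{\left(-20 \right)}}{26022} - \frac{46617}{a{\left(0 \left(-4\right),-148 \right)}} = \frac{15}{26022} - \frac{46617}{3 - -148 - 0 \left(-4\right)} = 15 \cdot \frac{1}{26022} - \frac{46617}{3 + 148 - 0} = \frac{5}{8674} - \frac{46617}{3 + 148 + 0} = \frac{5}{8674} - \frac{46617}{151} = - \frac{404355103}{1309774}$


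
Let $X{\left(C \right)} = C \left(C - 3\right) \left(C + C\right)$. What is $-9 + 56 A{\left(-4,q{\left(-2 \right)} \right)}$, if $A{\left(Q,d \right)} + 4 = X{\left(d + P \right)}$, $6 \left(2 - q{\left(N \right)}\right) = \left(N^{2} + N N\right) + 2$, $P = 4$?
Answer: $\frac{69421}{27} \approx 2571.1$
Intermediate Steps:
$X{\left(C \right)} = 2 C^{2} \left(-3 + C\right)$ ($X{\left(C \right)} = C \left(-3 + C\right) 2 C = C 2 C \left(-3 + C\right) = 2 C^{2} \left(-3 + C\right)$)
$q{\left(N \right)} = \frac{5}{3} - \frac{N^{2}}{3}$ ($q{\left(N \right)} = 2 - \frac{\left(N^{2} + N N\right) + 2}{6} = 2 - \frac{\left(N^{2} + N^{2}\right) + 2}{6} = 2 - \frac{2 N^{2} + 2}{6} = 2 - \frac{2 + 2 N^{2}}{6} = 2 - \left(\frac{1}{3} + \frac{N^{2}}{3}\right) = \frac{5}{3} - \frac{N^{2}}{3}$)
$A{\left(Q,d \right)} = -4 + 2 \left(4 + d\right)^{2} \left(1 + d\right)$ ($A{\left(Q,d \right)} = -4 + 2 \left(d + 4\right)^{2} \left(-3 + \left(d + 4\right)\right) = -4 + 2 \left(4 + d\right)^{2} \left(-3 + \left(4 + d\right)\right) = -4 + 2 \left(4 + d\right)^{2} \left(1 + d\right)$)
$-9 + 56 A{\left(-4,q{\left(-2 \right)} \right)} = -9 + 56 \left(-4 + 2 \left(4 + \left(\frac{5}{3} - \frac{\left(-2\right)^{2}}{3}\right)\right)^{2} \left(1 + \left(\frac{5}{3} - \frac{\left(-2\right)^{2}}{3}\right)\right)\right) = -9 + 56 \left(-4 + 2 \left(4 + \left(\frac{5}{3} - \frac{4}{3}\right)\right)^{2} \left(1 + \left(\frac{5}{3} - \frac{4}{3}\right)\right)\right) = -9 + 56 \left(-4 + 2 \left(4 + \frac{1}{3}\right)^{2} \left(1 + \frac{1}{3}\right)\right) = -9 + 56 \left(-4 + 2 \left(\frac{13}{3}\right)^{2} \cdot \frac{4}{3}\right) = -9 + 56 \left(-4 + 2 \cdot \frac{169}{9} \cdot \frac{4}{3}\right) = -9 + 56 \left(-4 + \frac{1352}{27}\right) = -9 + 56 \cdot \frac{1244}{27} = -9 + \frac{69664}{27} = \frac{69421}{27}$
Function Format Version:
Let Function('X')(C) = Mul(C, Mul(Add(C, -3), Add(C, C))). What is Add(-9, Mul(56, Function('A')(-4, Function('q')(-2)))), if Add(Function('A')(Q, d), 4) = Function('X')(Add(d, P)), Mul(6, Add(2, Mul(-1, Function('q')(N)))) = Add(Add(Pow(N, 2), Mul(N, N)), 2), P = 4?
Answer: Rational(69421, 27) ≈ 2571.1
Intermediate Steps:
Function('X')(C) = Mul(2, Pow(C, 2), Add(-3, C)) (Function('X')(C) = Mul(C, Mul(Add(-3, C), Mul(2, C))) = Mul(C, Mul(2, C, Add(-3, C))) = Mul(2, Pow(C, 2), Add(-3, C)))
Function('q')(N) = Add(Rational(5, 3), Mul(Rational(-1, 3), Pow(N, 2))) (Function('q')(N) = Add(2, Mul(Rational(-1, 6), Add(Add(Pow(N, 2), Mul(N, N)), 2))) = Add(2, Mul(Rational(-1, 6), Add(Add(Pow(N, 2), Pow(N, 2)), 2))) = Add(2, Mul(Rational(-1, 6), Add(Mul(2, Pow(N, 2)), 2))) = Add(2, Mul(Rational(-1, 6), Add(2, Mul(2, Pow(N, 2))))) = Add(2, Add(Rational(-1, 3), Mul(Rational(-1, 3), Pow(N, 2)))) = Add(Rational(5, 3), Mul(Rational(-1, 3), Pow(N, 2))))
Function('A')(Q, d) = Add(-4, Mul(2, Pow(Add(4, d), 2), Add(1, d))) (Function('A')(Q, d) = Add(-4, Mul(2, Pow(Add(d, 4), 2), Add(-3, Add(d, 4)))) = Add(-4, Mul(2, Pow(Add(4, d), 2), Add(-3, Add(4, d)))) = Add(-4, Mul(2, Pow(Add(4, d), 2), Add(1, d))))
Add(-9, Mul(56, Function('A')(-4, Function('q')(-2)))) = Add(-9, Mul(56, Add(-4, Mul(2, Pow(Add(4, Add(Rational(5, 3), Mul(Rational(-1, 3), Pow(-2, 2)))), 2), Add(1, Add(Rational(5, 3), Mul(Rational(-1, 3), Pow(-2, 2)))))))) = Add(-9, Mul(56, Add(-4, Mul(2, Pow(Add(4, Add(Rational(5, 3), Mul(Rational(-1, 3), 4))), 2), Add(1, Add(Rational(5, 3), Mul(Rational(-1, 3), 4))))))) = Add(-9, Mul(56, Add(-4, Mul(2, Pow(Add(4, Add(Rational(5, 3), Rational(-4, 3))), 2), Add(1, Add(Rational(5, 3), Rational(-4, 3))))))) = Add(-9, Mul(56, Add(-4, Mul(2, Pow(Add(4, Rational(1, 3)), 2), Add(1, Rational(1, 3)))))) = Add(-9, Mul(56, Add(-4, Mul(2, Pow(Rational(13, 3), 2), Rational(4, 3))))) = Add(-9, Mul(56, Add(-4, Mul(2, Rational(169, 9), Rational(4, 3))))) = Add(-9, Mul(56, Add(-4, Rational(1352, 27)))) = Add(-9, Mul(56, Rational(1244, 27))) = Add(-9, Rational(69664, 27)) = Rational(69421, 27)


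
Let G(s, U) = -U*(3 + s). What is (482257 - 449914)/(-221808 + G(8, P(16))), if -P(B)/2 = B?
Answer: -32343/221456 ≈ -0.14605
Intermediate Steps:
P(B) = -2*B
G(s, U) = -U*(3 + s)
(482257 - 449914)/(-221808 + G(8, P(16))) = (482257 - 449914)/(-221808 - (-2*16)*(3 + 8)) = 32343/(-221808 - 1*(-32)*11) = 32343/(-221808 + 352) = 32343/(-221456) = 32343*(-1/221456) = -32343/221456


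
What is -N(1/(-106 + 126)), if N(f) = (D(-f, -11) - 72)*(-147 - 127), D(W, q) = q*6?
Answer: -37812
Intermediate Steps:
D(W, q) = 6*q
N(f) = 37812 (N(f) = (6*(-11) - 72)*(-147 - 127) = (-66 - 72)*(-274) = -138*(-274) = 37812)
-N(1/(-106 + 126)) = -1*37812 = -37812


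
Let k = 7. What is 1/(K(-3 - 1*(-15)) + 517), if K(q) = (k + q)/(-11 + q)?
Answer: 1/536 ≈ 0.0018657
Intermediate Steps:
K(q) = (7 + q)/(-11 + q)
1/(K(-3 - 1*(-15)) + 517) = 1/((7 + (-3 - 1*(-15)))/(-11 + (-3 - 1*(-15))) + 517) = 1/((7 + (-3 + 15))/(-11 + (-3 + 15)) + 517) = 1/((7 + 12)/(-11 + 12) + 517) = 1/(19/1 + 517) = 1/(1*19 + 517) = 1/(19 + 517) = 1/536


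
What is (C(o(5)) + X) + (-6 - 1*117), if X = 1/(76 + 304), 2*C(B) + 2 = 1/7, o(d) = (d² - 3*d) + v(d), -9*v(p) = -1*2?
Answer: -329643/2660 ≈ -123.93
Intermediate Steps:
v(p) = 2/9 (v(p) = -(-1)*2/9 = -⅑*(-2) = 2/9)
o(d) = 2/9 + d² - 3*d (o(d) = (d² - 3*d) + 2/9 = 2/9 + d² - 3*d)
C(B) = -13/14 (C(B) = -1 + (½)/7 = -1 + (½)*(⅐) = -1 + 1/14 = -13/14)
X = 1/380 ≈ 0.0026316
(C(o(5)) + X) + (-6 - 1*117) = (-13/14 + 1/380) + (-6 - 1*117) = -2463/2660 + (-6 - 117) = -2463/2660 - 123 = -329643/2660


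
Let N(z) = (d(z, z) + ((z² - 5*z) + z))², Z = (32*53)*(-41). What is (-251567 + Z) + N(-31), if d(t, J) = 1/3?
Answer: 7711609/9 ≈ 8.5685e+5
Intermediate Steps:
Z = -69536 (Z = 1696*(-41) = -69536)
d(t, J) = ⅓
N(z) = (⅓ + z² - 4*z)² (N(z) = (⅓ + ((z² - 5*z) + z))² = (⅓ + (z² - 4*z))² = (⅓ + z² - 4*z)²)
(-251567 + Z) + N(-31) = (-251567 - 69536) + (1 - 12*(-31) + 3*(-31)²)²/9 = -321103 + (1 + 372 + 3*961)²/9 = -321103 + (1 + 372 + 2883)²/9 = -321103 + (⅑)*3256² = -321103 + (⅑)*10601536 = -321103 + 10601536/9 = 7711609/9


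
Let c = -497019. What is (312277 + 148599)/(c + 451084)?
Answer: -460876/45935 ≈ -10.033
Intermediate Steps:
(312277 + 148599)/(c + 451084) = (312277 + 148599)/(-497019 + 451084) = 460876/(-45935) = 460876*(-1/45935) = -460876/45935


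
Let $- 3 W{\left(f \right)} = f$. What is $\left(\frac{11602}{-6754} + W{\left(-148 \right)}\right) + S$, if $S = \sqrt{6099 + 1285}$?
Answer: $\frac{482393}{10131} + 2 \sqrt{1846} \approx 133.55$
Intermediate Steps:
$W{\left(f \right)} = - \frac{f}{3}$
$S = 2 \sqrt{1846}$ ($S = \sqrt{7384} = 2 \sqrt{1846} \approx 85.93$)
$\left(\frac{11602}{-6754} + W{\left(-148 \right)}\right) + S = \left(\frac{11602}{-6754} - - \frac{148}{3}\right) + 2 \sqrt{1846} = \left(11602 \left(- \frac{1}{6754}\right) + \frac{148}{3}\right) + 2 \sqrt{1846} = \left(- \frac{5801}{3377} + \frac{148}{3}\right) + 2 \sqrt{1846} = \frac{482393}{10131} + 2 \sqrt{1846}$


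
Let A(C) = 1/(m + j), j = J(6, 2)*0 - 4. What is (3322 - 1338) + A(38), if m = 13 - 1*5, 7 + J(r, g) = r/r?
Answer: 7937/4 ≈ 1984.3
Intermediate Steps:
J(r, g) = -6 (J(r, g) = -7 + r/r = -7 + 1 = -6)
j = -4 (j = -6*0 - 4 = 0 - 4 = -4)
m = 8 (m = 13 - 5 = 8)
A(C) = ¼ (A(C) = 1/(8 - 4) = 1/4 = ¼)
(3322 - 1338) + A(38) = (3322 - 1338) + ¼ = 1984 + ¼ = 7937/4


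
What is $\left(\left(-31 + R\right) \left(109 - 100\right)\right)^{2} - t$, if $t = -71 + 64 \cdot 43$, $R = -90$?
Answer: $1183240$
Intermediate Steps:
$t = 2681$ ($t = -71 + 2752 = 2681$)
$\left(\left(-31 + R\right) \left(109 - 100\right)\right)^{2} - t = \left(\left(-31 - 90\right) \left(109 - 100\right)\right)^{2} - 2681 = \left(\left(-121\right) 9\right)^{2} - 2681 = \left(-1089\right)^{2} - 2681 = 1185921 - 2681 = 1183240$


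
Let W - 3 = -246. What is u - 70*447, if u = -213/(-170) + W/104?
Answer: -276613179/8840 ≈ -31291.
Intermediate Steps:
W = -243 (W = 3 - 246 = -243)
u = -9579/8840 (u = -213/(-170) - 243/104 = -213*(-1/170) - 243*1/104 = 213/170 - 243/104 = -9579/8840 ≈ -1.0836)
u - 70*447 = -9579/8840 - 70*447 = -9579/8840 - 31290 = -276613179/8840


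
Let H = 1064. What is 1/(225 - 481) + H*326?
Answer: 88797183/256 ≈ 3.4686e+5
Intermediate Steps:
1/(225 - 481) + H*326 = 1/(225 - 481) + 1064*326 = 1/(-256) + 346864 = -1/256 + 346864 = 88797183/256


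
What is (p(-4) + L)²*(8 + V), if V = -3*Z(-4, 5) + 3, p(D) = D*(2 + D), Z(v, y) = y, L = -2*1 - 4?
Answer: -16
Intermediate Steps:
L = -6 (L = -2 - 4 = -6)
V = -12 (V = -3*5 + 3 = -15 + 3 = -12)
(p(-4) + L)²*(8 + V) = (-4*(2 - 4) - 6)²*(8 - 12) = (-4*(-2) - 6)²*(-4) = (8 - 6)²*(-4) = 2²*(-4) = 4*(-4) = -16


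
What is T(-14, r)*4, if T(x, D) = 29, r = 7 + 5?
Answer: 116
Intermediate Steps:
r = 12
T(-14, r)*4 = 29*4 = 116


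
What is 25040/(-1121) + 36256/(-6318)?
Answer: -99422848/3541239 ≈ -28.076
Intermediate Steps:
25040/(-1121) + 36256/(-6318) = 25040*(-1/1121) + 36256*(-1/6318) = -25040/1121 - 18128/3159 = -99422848/3541239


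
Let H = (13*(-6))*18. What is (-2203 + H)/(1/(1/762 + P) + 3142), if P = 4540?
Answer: -12478347967/10869690064 ≈ -1.1480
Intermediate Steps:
H = -1404 (H = -78*18 = -1404)
(-2203 + H)/(1/(1/762 + P) + 3142) = (-2203 - 1404)/(1/(1/762 + 4540) + 3142) = -3607/(1/(1/762 + 4540) + 3142) = -3607/(1/(3459481/762) + 3142) = -3607/(762/3459481 + 3142) = -3607/10869690064/3459481 = -3607*3459481/10869690064 = -12478347967/10869690064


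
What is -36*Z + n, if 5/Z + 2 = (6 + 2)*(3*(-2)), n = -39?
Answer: -177/5 ≈ -35.400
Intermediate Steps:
Z = -⅒ (Z = 5/(-2 + (6 + 2)*(3*(-2))) = 5/(-2 + 8*(-6)) = 5/(-2 - 48) = 5/(-50) = 5*(-1/50) = -⅒ ≈ -0.10000)
-36*Z + n = -36*(-⅒) - 39 = 18/5 - 39 = -177/5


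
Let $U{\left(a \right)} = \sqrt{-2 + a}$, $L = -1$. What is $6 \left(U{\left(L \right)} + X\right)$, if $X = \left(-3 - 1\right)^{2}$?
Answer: $96 + 6 i \sqrt{3} \approx 96.0 + 10.392 i$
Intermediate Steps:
$X = 16$ ($X = \left(-4\right)^{2} = 16$)
$6 \left(U{\left(L \right)} + X\right) = 6 \left(\sqrt{-2 - 1} + 16\right) = 6 \left(\sqrt{-3} + 16\right) = 6 \left(i \sqrt{3} + 16\right) = 6 \left(16 + i \sqrt{3}\right) = 96 + 6 i \sqrt{3}$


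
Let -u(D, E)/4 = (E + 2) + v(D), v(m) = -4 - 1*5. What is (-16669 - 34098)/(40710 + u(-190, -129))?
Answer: -50767/41254 ≈ -1.2306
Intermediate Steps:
v(m) = -9 (v(m) = -4 - 5 = -9)
u(D, E) = 28 - 4*E (u(D, E) = -4*((E + 2) - 9) = -4*((2 + E) - 9) = -4*(-7 + E) = 28 - 4*E)
(-16669 - 34098)/(40710 + u(-190, -129)) = (-16669 - 34098)/(40710 + (28 - 4*(-129))) = -50767/(40710 + (28 + 516)) = -50767/(40710 + 544) = -50767/41254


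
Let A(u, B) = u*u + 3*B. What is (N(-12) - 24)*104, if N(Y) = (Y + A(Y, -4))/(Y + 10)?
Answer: -8736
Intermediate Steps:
A(u, B) = u² + 3*B
N(Y) = (-12 + Y + Y²)/(10 + Y) (N(Y) = (Y + (Y² + 3*(-4)))/(Y + 10) = (Y + (Y² - 12))/(10 + Y) = (Y + (-12 + Y²))/(10 + Y) = (-12 + Y + Y²)/(10 + Y))
(N(-12) - 24)*104 = ((-12 - 12 + (-12)²)/(10 - 12) - 24)*104 = ((-12 - 12 + 144)/(-2) - 24)*104 = (-½*120 - 24)*104 = (-60 - 24)*104 = -84*104 = -8736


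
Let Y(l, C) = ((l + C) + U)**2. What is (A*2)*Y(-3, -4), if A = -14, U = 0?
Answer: -1372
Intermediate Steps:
Y(l, C) = (C + l)**2 (Y(l, C) = ((l + C) + 0)**2 = ((C + l) + 0)**2 = (C + l)**2)
(A*2)*Y(-3, -4) = (-14*2)*(-4 - 3)**2 = -28*(-7)**2 = -28*49 = -1372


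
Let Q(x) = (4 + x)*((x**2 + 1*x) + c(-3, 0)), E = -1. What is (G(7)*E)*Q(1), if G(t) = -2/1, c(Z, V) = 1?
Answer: 30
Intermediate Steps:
G(t) = -2 (G(t) = -2*1 = -2)
Q(x) = (4 + x)*(1 + x + x**2) (Q(x) = (4 + x)*((x**2 + 1*x) + 1) = (4 + x)*((x**2 + x) + 1) = (4 + x)*((x + x**2) + 1) = (4 + x)*(1 + x + x**2))
(G(7)*E)*Q(1) = (-2*(-1))*(4 + 1**3 + 5*1 + 5*1**2) = 2*(4 + 1 + 5 + 5*1) = 2*(4 + 1 + 5 + 5) = 2*15 = 30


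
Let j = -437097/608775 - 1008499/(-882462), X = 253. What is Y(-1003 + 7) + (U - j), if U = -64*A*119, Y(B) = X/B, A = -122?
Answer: 9206718188057917511/9908739274700 ≈ 9.2915e+5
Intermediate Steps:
Y(B) = 253/B
j = 76075828637/179073601350 (j = -437097*1/608775 - 1008499*(-1/882462) = -145699/202925 + 1008499/882462 = 76075828637/179073601350 ≈ 0.42483)
U = 929152 (U = -64*(-122)*119 = 7808*119 = 929152)
Y(-1003 + 7) + (U - j) = 253/(-1003 + 7) + (929152 - 1*76075828637/179073601350) = 253/(-996) + (929152 - 76075828637/179073601350) = 253*(-1/996) + 166386518765726563/179073601350 = -253/996 + 166386518765726563/179073601350 = 9206718188057917511/9908739274700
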